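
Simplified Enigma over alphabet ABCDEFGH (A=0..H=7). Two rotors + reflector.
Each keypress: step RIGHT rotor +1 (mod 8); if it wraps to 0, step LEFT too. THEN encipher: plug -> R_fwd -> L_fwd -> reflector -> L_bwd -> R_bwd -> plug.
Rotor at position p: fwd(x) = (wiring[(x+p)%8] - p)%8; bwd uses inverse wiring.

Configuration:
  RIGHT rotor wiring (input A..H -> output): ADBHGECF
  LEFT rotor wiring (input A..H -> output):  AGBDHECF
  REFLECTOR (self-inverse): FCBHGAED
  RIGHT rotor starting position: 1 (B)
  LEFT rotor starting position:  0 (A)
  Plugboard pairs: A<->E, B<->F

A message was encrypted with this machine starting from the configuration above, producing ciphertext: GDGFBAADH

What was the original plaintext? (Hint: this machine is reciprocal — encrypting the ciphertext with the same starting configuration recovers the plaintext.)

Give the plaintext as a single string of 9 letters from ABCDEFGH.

Answer: DGDHDBFEA

Derivation:
Char 1 ('G'): step: R->2, L=0; G->plug->G->R->G->L->C->refl->B->L'->C->R'->D->plug->D
Char 2 ('D'): step: R->3, L=0; D->plug->D->R->H->L->F->refl->A->L'->A->R'->G->plug->G
Char 3 ('G'): step: R->4, L=0; G->plug->G->R->F->L->E->refl->G->L'->B->R'->D->plug->D
Char 4 ('F'): step: R->5, L=0; F->plug->B->R->F->L->E->refl->G->L'->B->R'->H->plug->H
Char 5 ('B'): step: R->6, L=0; B->plug->F->R->B->L->G->refl->E->L'->F->R'->D->plug->D
Char 6 ('A'): step: R->7, L=0; A->plug->E->R->A->L->A->refl->F->L'->H->R'->F->plug->B
Char 7 ('A'): step: R->0, L->1 (L advanced); A->plug->E->R->G->L->E->refl->G->L'->D->R'->B->plug->F
Char 8 ('D'): step: R->1, L=1; D->plug->D->R->F->L->B->refl->C->L'->C->R'->A->plug->E
Char 9 ('H'): step: R->2, L=1; H->plug->H->R->B->L->A->refl->F->L'->A->R'->E->plug->A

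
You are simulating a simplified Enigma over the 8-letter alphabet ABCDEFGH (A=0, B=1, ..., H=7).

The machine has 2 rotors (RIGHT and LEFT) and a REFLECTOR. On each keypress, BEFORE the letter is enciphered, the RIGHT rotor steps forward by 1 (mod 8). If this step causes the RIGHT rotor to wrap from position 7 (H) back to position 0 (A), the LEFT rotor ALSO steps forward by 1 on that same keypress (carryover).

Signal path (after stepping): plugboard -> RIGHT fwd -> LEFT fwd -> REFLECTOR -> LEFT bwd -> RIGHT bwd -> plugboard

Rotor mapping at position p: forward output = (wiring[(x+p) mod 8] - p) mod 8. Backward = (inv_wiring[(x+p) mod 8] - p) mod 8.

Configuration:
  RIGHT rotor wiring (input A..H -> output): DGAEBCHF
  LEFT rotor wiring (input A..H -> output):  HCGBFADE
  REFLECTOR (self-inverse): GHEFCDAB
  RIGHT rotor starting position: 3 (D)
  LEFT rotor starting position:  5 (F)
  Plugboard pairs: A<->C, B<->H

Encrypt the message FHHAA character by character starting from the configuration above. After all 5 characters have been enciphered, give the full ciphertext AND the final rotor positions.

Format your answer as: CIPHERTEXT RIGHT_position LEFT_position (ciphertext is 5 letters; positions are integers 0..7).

Answer: CCCDB 0 6

Derivation:
Char 1 ('F'): step: R->4, L=5; F->plug->F->R->C->L->H->refl->B->L'->F->R'->A->plug->C
Char 2 ('H'): step: R->5, L=5; H->plug->B->R->C->L->H->refl->B->L'->F->R'->A->plug->C
Char 3 ('H'): step: R->6, L=5; H->plug->B->R->H->L->A->refl->G->L'->B->R'->A->plug->C
Char 4 ('A'): step: R->7, L=5; A->plug->C->R->H->L->A->refl->G->L'->B->R'->D->plug->D
Char 5 ('A'): step: R->0, L->6 (L advanced); A->plug->C->R->A->L->F->refl->D->L'->F->R'->H->plug->B
Final: ciphertext=CCCDB, RIGHT=0, LEFT=6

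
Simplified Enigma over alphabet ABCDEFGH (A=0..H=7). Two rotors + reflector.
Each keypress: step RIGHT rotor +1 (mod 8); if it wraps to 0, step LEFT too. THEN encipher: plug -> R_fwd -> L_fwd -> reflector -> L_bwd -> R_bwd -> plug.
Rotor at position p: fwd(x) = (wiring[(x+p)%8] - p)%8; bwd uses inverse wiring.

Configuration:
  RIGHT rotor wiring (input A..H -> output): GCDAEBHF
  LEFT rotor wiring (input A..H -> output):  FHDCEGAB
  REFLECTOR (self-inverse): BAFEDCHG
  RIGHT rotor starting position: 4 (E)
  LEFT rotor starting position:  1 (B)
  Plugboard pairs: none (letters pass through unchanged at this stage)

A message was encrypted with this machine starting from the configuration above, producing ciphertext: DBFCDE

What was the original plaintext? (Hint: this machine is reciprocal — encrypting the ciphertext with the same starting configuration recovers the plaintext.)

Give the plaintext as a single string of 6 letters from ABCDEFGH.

Char 1 ('D'): step: R->5, L=1; D->plug->D->R->B->L->C->refl->F->L'->E->R'->A->plug->A
Char 2 ('B'): step: R->6, L=1; B->plug->B->R->H->L->E->refl->D->L'->D->R'->H->plug->H
Char 3 ('F'): step: R->7, L=1; F->plug->F->R->F->L->H->refl->G->L'->A->R'->H->plug->H
Char 4 ('C'): step: R->0, L->2 (L advanced); C->plug->C->R->D->L->E->refl->D->L'->G->R'->A->plug->A
Char 5 ('D'): step: R->1, L=2; D->plug->D->R->D->L->E->refl->D->L'->G->R'->F->plug->F
Char 6 ('E'): step: R->2, L=2; E->plug->E->R->F->L->H->refl->G->L'->E->R'->G->plug->G

Answer: AHHAFG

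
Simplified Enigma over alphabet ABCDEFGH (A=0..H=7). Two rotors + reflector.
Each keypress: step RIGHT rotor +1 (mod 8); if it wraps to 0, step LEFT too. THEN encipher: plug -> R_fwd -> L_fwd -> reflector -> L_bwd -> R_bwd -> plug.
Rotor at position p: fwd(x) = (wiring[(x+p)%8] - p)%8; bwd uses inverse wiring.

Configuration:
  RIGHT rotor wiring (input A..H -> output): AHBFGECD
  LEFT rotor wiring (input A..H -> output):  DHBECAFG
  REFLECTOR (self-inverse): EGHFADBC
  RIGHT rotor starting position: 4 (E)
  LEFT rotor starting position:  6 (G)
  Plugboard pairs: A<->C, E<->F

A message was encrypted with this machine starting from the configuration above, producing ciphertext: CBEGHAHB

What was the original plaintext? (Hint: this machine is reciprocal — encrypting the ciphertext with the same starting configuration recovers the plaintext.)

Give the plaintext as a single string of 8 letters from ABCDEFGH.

Answer: GFAACHDE

Derivation:
Char 1 ('C'): step: R->5, L=6; C->plug->A->R->H->L->C->refl->H->L'->A->R'->G->plug->G
Char 2 ('B'): step: R->6, L=6; B->plug->B->R->F->L->G->refl->B->L'->D->R'->E->plug->F
Char 3 ('E'): step: R->7, L=6; E->plug->F->R->H->L->C->refl->H->L'->A->R'->C->plug->A
Char 4 ('G'): step: R->0, L->7 (L advanced); G->plug->G->R->C->L->A->refl->E->L'->B->R'->C->plug->A
Char 5 ('H'): step: R->1, L=7; H->plug->H->R->H->L->G->refl->B->L'->G->R'->A->plug->C
Char 6 ('A'): step: R->2, L=7; A->plug->C->R->E->L->F->refl->D->L'->F->R'->H->plug->H
Char 7 ('H'): step: R->3, L=7; H->plug->H->R->G->L->B->refl->G->L'->H->R'->D->plug->D
Char 8 ('B'): step: R->4, L=7; B->plug->B->R->A->L->H->refl->C->L'->D->R'->F->plug->E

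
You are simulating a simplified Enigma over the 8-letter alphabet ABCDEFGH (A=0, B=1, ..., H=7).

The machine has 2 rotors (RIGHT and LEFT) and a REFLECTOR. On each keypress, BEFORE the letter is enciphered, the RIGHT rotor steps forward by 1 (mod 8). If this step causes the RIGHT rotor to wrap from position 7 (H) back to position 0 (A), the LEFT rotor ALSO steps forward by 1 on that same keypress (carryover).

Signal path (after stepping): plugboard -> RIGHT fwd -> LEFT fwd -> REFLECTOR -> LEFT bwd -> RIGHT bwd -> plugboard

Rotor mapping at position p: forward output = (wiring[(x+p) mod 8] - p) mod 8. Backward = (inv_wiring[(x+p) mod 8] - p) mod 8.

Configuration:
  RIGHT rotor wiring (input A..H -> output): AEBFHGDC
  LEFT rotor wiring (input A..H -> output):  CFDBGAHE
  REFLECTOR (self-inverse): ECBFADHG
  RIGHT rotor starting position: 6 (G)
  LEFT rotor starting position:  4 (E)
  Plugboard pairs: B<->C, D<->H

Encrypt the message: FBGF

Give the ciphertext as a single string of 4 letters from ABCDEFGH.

Answer: BEDC

Derivation:
Char 1 ('F'): step: R->7, L=4; F->plug->F->R->A->L->C->refl->B->L'->F->R'->C->plug->B
Char 2 ('B'): step: R->0, L->5 (L advanced); B->plug->C->R->B->L->C->refl->B->L'->H->R'->E->plug->E
Char 3 ('G'): step: R->1, L=5; G->plug->G->R->B->L->C->refl->B->L'->H->R'->H->plug->D
Char 4 ('F'): step: R->2, L=5; F->plug->F->R->A->L->D->refl->F->L'->D->R'->B->plug->C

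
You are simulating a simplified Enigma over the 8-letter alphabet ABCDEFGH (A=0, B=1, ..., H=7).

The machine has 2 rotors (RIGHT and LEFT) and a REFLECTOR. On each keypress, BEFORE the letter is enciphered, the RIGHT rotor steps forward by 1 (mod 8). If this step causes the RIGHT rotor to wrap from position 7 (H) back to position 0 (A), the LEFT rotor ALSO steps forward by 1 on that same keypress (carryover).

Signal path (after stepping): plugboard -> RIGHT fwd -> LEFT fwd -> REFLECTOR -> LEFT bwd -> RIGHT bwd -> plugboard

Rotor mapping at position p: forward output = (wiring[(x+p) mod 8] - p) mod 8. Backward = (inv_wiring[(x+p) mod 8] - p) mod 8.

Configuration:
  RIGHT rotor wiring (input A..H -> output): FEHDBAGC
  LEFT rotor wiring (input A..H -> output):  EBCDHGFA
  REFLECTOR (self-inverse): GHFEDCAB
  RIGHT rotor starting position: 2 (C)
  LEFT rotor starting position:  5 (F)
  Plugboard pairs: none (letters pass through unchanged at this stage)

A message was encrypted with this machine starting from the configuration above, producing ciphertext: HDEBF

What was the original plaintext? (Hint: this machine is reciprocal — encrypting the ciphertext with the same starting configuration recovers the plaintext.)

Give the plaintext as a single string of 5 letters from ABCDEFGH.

Answer: FECHE

Derivation:
Char 1 ('H'): step: R->3, L=5; H->plug->H->R->E->L->E->refl->D->L'->C->R'->F->plug->F
Char 2 ('D'): step: R->4, L=5; D->plug->D->R->G->L->G->refl->A->L'->B->R'->E->plug->E
Char 3 ('E'): step: R->5, L=5; E->plug->E->R->H->L->C->refl->F->L'->F->R'->C->plug->C
Char 4 ('B'): step: R->6, L=5; B->plug->B->R->E->L->E->refl->D->L'->C->R'->H->plug->H
Char 5 ('F'): step: R->7, L=5; F->plug->F->R->C->L->D->refl->E->L'->E->R'->E->plug->E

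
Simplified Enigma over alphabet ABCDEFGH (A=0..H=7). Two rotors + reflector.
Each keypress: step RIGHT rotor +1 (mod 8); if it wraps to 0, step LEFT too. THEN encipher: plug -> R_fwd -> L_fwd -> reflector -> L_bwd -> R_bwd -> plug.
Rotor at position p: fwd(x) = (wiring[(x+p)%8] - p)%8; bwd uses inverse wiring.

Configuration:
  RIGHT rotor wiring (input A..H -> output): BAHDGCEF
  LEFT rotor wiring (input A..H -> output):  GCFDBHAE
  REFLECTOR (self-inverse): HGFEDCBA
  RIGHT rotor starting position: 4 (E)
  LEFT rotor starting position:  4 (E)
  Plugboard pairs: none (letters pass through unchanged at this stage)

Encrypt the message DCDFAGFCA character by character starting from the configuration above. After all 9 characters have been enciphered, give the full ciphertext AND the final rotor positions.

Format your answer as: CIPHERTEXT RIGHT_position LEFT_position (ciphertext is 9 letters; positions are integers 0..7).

Answer: CBEHEBBFF 5 5

Derivation:
Char 1 ('D'): step: R->5, L=4; D->plug->D->R->E->L->C->refl->F->L'->A->R'->C->plug->C
Char 2 ('C'): step: R->6, L=4; C->plug->C->R->D->L->A->refl->H->L'->H->R'->B->plug->B
Char 3 ('D'): step: R->7, L=4; D->plug->D->R->A->L->F->refl->C->L'->E->R'->E->plug->E
Char 4 ('F'): step: R->0, L->5 (L advanced); F->plug->F->R->C->L->H->refl->A->L'->F->R'->H->plug->H
Char 5 ('A'): step: R->1, L=5; A->plug->A->R->H->L->E->refl->D->L'->B->R'->E->plug->E
Char 6 ('G'): step: R->2, L=5; G->plug->G->R->H->L->E->refl->D->L'->B->R'->B->plug->B
Char 7 ('F'): step: R->3, L=5; F->plug->F->R->G->L->G->refl->B->L'->D->R'->B->plug->B
Char 8 ('C'): step: R->4, L=5; C->plug->C->R->A->L->C->refl->F->L'->E->R'->F->plug->F
Char 9 ('A'): step: R->5, L=5; A->plug->A->R->F->L->A->refl->H->L'->C->R'->F->plug->F
Final: ciphertext=CBEHEBBFF, RIGHT=5, LEFT=5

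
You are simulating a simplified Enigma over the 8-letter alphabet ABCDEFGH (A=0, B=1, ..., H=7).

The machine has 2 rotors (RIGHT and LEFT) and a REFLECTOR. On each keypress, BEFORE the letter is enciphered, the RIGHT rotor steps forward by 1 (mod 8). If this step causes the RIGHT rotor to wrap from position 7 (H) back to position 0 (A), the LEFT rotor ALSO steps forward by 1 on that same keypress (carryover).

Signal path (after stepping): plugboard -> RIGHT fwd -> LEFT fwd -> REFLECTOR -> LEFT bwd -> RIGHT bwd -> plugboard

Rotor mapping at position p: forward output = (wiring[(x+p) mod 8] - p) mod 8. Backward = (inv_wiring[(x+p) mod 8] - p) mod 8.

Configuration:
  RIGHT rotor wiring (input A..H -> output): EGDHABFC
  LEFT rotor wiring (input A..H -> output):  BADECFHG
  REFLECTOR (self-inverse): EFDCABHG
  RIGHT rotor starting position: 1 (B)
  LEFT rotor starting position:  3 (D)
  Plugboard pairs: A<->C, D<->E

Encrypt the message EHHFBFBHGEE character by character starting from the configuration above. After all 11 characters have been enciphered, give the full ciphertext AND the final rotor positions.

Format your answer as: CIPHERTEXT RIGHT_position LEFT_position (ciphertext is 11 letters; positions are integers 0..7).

Char 1 ('E'): step: R->2, L=3; E->plug->D->R->H->L->A->refl->E->L'->D->R'->E->plug->D
Char 2 ('H'): step: R->3, L=3; H->plug->H->R->A->L->B->refl->F->L'->G->R'->C->plug->A
Char 3 ('H'): step: R->4, L=3; H->plug->H->R->D->L->E->refl->A->L'->H->R'->G->plug->G
Char 4 ('F'): step: R->5, L=3; F->plug->F->R->G->L->F->refl->B->L'->A->R'->B->plug->B
Char 5 ('B'): step: R->6, L=3; B->plug->B->R->E->L->D->refl->C->L'->C->R'->G->plug->G
Char 6 ('F'): step: R->7, L=3; F->plug->F->R->B->L->H->refl->G->L'->F->R'->B->plug->B
Char 7 ('B'): step: R->0, L->4 (L advanced); B->plug->B->R->G->L->H->refl->G->L'->A->R'->E->plug->D
Char 8 ('H'): step: R->1, L=4; H->plug->H->R->D->L->C->refl->D->L'->C->R'->B->plug->B
Char 9 ('G'): step: R->2, L=4; G->plug->G->R->C->L->D->refl->C->L'->D->R'->E->plug->D
Char 10 ('E'): step: R->3, L=4; E->plug->D->R->C->L->D->refl->C->L'->D->R'->G->plug->G
Char 11 ('E'): step: R->4, L=4; E->plug->D->R->G->L->H->refl->G->L'->A->R'->E->plug->D
Final: ciphertext=DAGBGBDBDGD, RIGHT=4, LEFT=4

Answer: DAGBGBDBDGD 4 4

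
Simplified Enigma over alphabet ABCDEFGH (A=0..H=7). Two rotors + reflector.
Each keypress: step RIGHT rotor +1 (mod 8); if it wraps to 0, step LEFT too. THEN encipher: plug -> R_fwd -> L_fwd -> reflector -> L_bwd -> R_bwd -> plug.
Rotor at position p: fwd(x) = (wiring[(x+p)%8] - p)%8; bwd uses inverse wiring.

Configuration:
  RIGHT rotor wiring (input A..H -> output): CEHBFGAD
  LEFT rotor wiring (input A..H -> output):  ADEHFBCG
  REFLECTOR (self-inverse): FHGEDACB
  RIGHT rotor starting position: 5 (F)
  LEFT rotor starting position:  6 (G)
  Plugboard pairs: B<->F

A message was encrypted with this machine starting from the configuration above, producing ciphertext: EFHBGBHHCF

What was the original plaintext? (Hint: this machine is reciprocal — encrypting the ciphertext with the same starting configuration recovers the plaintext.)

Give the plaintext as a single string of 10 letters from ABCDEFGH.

Answer: BHFGBFEABA

Derivation:
Char 1 ('E'): step: R->6, L=6; E->plug->E->R->B->L->A->refl->F->L'->D->R'->F->plug->B
Char 2 ('F'): step: R->7, L=6; F->plug->B->R->D->L->F->refl->A->L'->B->R'->H->plug->H
Char 3 ('H'): step: R->0, L->7 (L advanced); H->plug->H->R->D->L->F->refl->A->L'->E->R'->B->plug->F
Char 4 ('B'): step: R->1, L=7; B->plug->F->R->H->L->D->refl->E->L'->C->R'->G->plug->G
Char 5 ('G'): step: R->2, L=7; G->plug->G->R->A->L->H->refl->B->L'->B->R'->F->plug->B
Char 6 ('B'): step: R->3, L=7; B->plug->F->R->H->L->D->refl->E->L'->C->R'->B->plug->F
Char 7 ('H'): step: R->4, L=7; H->plug->H->R->F->L->G->refl->C->L'->G->R'->E->plug->E
Char 8 ('H'): step: R->5, L=7; H->plug->H->R->A->L->H->refl->B->L'->B->R'->A->plug->A
Char 9 ('C'): step: R->6, L=7; C->plug->C->R->E->L->A->refl->F->L'->D->R'->F->plug->B
Char 10 ('F'): step: R->7, L=7; F->plug->B->R->D->L->F->refl->A->L'->E->R'->A->plug->A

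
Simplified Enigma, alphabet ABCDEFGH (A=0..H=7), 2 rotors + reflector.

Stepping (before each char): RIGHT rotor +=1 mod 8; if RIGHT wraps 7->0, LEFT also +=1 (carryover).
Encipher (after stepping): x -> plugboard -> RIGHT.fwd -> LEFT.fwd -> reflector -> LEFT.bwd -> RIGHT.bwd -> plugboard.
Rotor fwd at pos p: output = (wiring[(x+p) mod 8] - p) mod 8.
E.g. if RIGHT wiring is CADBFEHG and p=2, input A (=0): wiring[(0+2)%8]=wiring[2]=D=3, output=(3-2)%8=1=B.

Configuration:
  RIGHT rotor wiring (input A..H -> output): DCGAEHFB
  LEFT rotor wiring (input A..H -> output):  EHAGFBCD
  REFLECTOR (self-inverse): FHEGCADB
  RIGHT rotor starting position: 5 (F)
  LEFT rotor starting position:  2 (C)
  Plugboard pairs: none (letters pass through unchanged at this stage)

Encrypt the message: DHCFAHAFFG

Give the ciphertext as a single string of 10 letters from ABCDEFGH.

Answer: AEHCFAGDEA

Derivation:
Char 1 ('D'): step: R->6, L=2; D->plug->D->R->E->L->A->refl->F->L'->H->R'->A->plug->A
Char 2 ('H'): step: R->7, L=2; H->plug->H->R->G->L->C->refl->E->L'->B->R'->E->plug->E
Char 3 ('C'): step: R->0, L->3 (L advanced); C->plug->C->R->G->L->E->refl->C->L'->B->R'->H->plug->H
Char 4 ('F'): step: R->1, L=3; F->plug->F->R->E->L->A->refl->F->L'->H->R'->C->plug->C
Char 5 ('A'): step: R->2, L=3; A->plug->A->R->E->L->A->refl->F->L'->H->R'->F->plug->F
Char 6 ('H'): step: R->3, L=3; H->plug->H->R->D->L->H->refl->B->L'->F->R'->A->plug->A
Char 7 ('A'): step: R->4, L=3; A->plug->A->R->A->L->D->refl->G->L'->C->R'->G->plug->G
Char 8 ('F'): step: R->5, L=3; F->plug->F->R->B->L->C->refl->E->L'->G->R'->D->plug->D
Char 9 ('F'): step: R->6, L=3; F->plug->F->R->C->L->G->refl->D->L'->A->R'->E->plug->E
Char 10 ('G'): step: R->7, L=3; G->plug->G->R->A->L->D->refl->G->L'->C->R'->A->plug->A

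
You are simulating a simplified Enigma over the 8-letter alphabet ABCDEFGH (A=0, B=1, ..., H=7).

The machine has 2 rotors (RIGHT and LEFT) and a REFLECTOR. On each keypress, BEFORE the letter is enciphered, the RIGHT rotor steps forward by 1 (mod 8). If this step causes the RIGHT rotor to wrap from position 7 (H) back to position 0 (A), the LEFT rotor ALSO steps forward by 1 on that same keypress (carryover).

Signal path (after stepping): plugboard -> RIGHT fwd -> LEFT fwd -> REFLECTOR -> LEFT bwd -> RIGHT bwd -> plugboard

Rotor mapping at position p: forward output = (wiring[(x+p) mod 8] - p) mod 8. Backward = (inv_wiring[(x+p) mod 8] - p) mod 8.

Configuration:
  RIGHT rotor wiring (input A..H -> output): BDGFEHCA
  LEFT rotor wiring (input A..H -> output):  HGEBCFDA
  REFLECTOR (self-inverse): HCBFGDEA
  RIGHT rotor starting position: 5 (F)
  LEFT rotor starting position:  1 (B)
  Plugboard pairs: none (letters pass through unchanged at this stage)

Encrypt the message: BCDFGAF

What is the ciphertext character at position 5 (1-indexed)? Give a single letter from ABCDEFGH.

Char 1 ('B'): step: R->6, L=1; B->plug->B->R->C->L->A->refl->H->L'->G->R'->G->plug->G
Char 2 ('C'): step: R->7, L=1; C->plug->C->R->E->L->E->refl->G->L'->H->R'->D->plug->D
Char 3 ('D'): step: R->0, L->2 (L advanced); D->plug->D->R->F->L->G->refl->E->L'->H->R'->F->plug->F
Char 4 ('F'): step: R->1, L=2; F->plug->F->R->B->L->H->refl->A->L'->C->R'->A->plug->A
Char 5 ('G'): step: R->2, L=2; G->plug->G->R->H->L->E->refl->G->L'->F->R'->D->plug->D

D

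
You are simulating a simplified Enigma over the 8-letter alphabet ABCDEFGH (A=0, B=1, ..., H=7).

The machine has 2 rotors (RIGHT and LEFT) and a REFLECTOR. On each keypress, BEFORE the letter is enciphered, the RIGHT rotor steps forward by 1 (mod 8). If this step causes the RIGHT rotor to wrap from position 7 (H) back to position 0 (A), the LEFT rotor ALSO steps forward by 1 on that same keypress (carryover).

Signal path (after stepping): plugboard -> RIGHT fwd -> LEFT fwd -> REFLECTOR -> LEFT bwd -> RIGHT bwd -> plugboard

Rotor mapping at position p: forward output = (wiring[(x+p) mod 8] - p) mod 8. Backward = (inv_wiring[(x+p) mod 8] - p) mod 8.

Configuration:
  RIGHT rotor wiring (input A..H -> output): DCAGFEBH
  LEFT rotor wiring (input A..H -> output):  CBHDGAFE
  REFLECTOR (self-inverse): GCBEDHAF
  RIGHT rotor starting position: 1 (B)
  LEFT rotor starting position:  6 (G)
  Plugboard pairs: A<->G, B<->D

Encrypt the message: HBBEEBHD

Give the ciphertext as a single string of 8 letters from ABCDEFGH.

Char 1 ('H'): step: R->2, L=6; H->plug->H->R->A->L->H->refl->F->L'->F->R'->F->plug->F
Char 2 ('B'): step: R->3, L=6; B->plug->D->R->G->L->A->refl->G->L'->B->R'->C->plug->C
Char 3 ('B'): step: R->4, L=6; B->plug->D->R->D->L->D->refl->E->L'->C->R'->H->plug->H
Char 4 ('E'): step: R->5, L=6; E->plug->E->R->F->L->F->refl->H->L'->A->R'->H->plug->H
Char 5 ('E'): step: R->6, L=6; E->plug->E->R->C->L->E->refl->D->L'->D->R'->A->plug->G
Char 6 ('B'): step: R->7, L=6; B->plug->D->R->B->L->G->refl->A->L'->G->R'->F->plug->F
Char 7 ('H'): step: R->0, L->7 (L advanced); H->plug->H->R->H->L->G->refl->A->L'->D->R'->A->plug->G
Char 8 ('D'): step: R->1, L=7; D->plug->B->R->H->L->G->refl->A->L'->D->R'->E->plug->E

Answer: FCHHGFGE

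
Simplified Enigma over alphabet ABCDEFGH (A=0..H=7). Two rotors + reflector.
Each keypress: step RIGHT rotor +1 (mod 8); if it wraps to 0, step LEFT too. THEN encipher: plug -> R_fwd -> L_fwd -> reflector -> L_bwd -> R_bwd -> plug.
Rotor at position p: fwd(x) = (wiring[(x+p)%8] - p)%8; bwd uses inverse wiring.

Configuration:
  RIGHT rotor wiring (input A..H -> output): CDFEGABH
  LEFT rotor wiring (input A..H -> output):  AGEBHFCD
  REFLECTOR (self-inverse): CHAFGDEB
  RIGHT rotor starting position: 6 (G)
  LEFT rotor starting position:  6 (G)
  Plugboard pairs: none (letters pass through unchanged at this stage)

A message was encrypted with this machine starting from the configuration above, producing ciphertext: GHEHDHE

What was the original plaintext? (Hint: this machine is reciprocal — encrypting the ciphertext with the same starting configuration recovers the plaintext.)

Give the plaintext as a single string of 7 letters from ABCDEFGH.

Char 1 ('G'): step: R->7, L=6; G->plug->G->R->B->L->F->refl->D->L'->F->R'->E->plug->E
Char 2 ('H'): step: R->0, L->7 (L advanced); H->plug->H->R->H->L->D->refl->F->L'->D->R'->B->plug->B
Char 3 ('E'): step: R->1, L=7; E->plug->E->R->H->L->D->refl->F->L'->D->R'->C->plug->C
Char 4 ('H'): step: R->2, L=7; H->plug->H->R->B->L->B->refl->H->L'->C->R'->B->plug->B
Char 5 ('D'): step: R->3, L=7; D->plug->D->R->G->L->G->refl->E->L'->A->R'->G->plug->G
Char 6 ('H'): step: R->4, L=7; H->plug->H->R->A->L->E->refl->G->L'->G->R'->E->plug->E
Char 7 ('E'): step: R->5, L=7; E->plug->E->R->G->L->G->refl->E->L'->A->R'->F->plug->F

Answer: EBCBGEF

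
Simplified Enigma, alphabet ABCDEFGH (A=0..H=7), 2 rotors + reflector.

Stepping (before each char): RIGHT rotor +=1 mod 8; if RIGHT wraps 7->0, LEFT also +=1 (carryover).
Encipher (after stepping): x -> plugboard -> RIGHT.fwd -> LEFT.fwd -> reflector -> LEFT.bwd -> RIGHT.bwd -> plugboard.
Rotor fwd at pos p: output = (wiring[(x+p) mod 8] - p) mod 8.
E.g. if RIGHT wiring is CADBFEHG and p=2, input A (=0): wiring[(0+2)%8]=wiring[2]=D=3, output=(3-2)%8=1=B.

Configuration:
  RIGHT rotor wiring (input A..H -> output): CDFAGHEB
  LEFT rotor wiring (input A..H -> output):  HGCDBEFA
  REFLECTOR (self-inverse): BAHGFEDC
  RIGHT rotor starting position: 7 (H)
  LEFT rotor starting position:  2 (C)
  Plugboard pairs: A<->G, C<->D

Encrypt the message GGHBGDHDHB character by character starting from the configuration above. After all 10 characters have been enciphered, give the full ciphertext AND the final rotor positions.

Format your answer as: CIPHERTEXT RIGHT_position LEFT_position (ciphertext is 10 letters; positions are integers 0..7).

Char 1 ('G'): step: R->0, L->3 (L advanced); G->plug->A->R->C->L->B->refl->A->L'->A->R'->D->plug->C
Char 2 ('G'): step: R->1, L=3; G->plug->A->R->C->L->B->refl->A->L'->A->R'->G->plug->A
Char 3 ('H'): step: R->2, L=3; H->plug->H->R->B->L->G->refl->D->L'->G->R'->B->plug->B
Char 4 ('B'): step: R->3, L=3; B->plug->B->R->D->L->C->refl->H->L'->H->R'->F->plug->F
Char 5 ('G'): step: R->4, L=3; G->plug->A->R->C->L->B->refl->A->L'->A->R'->C->plug->D
Char 6 ('D'): step: R->5, L=3; D->plug->C->R->E->L->F->refl->E->L'->F->R'->D->plug->C
Char 7 ('H'): step: R->6, L=3; H->plug->H->R->B->L->G->refl->D->L'->G->R'->A->plug->G
Char 8 ('D'): step: R->7, L=3; D->plug->C->R->E->L->F->refl->E->L'->F->R'->H->plug->H
Char 9 ('H'): step: R->0, L->4 (L advanced); H->plug->H->R->B->L->A->refl->B->L'->C->R'->A->plug->G
Char 10 ('B'): step: R->1, L=4; B->plug->B->R->E->L->D->refl->G->L'->G->R'->E->plug->E
Final: ciphertext=CABFDCGHGE, RIGHT=1, LEFT=4

Answer: CABFDCGHGE 1 4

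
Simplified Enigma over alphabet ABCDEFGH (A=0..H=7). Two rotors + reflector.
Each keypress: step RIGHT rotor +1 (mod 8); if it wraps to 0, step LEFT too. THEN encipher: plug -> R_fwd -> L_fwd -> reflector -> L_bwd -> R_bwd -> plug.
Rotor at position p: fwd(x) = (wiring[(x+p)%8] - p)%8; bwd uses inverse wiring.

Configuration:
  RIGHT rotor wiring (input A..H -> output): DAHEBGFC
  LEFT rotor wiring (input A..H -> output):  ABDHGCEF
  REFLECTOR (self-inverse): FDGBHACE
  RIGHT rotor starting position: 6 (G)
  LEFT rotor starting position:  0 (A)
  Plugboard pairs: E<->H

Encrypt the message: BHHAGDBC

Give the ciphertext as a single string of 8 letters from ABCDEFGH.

Answer: HEFDEHHB

Derivation:
Char 1 ('B'): step: R->7, L=0; B->plug->B->R->E->L->G->refl->C->L'->F->R'->E->plug->H
Char 2 ('H'): step: R->0, L->1 (L advanced); H->plug->E->R->B->L->C->refl->G->L'->C->R'->H->plug->E
Char 3 ('H'): step: R->1, L=1; H->plug->E->R->F->L->D->refl->B->L'->E->R'->F->plug->F
Char 4 ('A'): step: R->2, L=1; A->plug->A->R->F->L->D->refl->B->L'->E->R'->D->plug->D
Char 5 ('G'): step: R->3, L=1; G->plug->G->R->F->L->D->refl->B->L'->E->R'->H->plug->E
Char 6 ('D'): step: R->4, L=1; D->plug->D->R->G->L->E->refl->H->L'->H->R'->E->plug->H
Char 7 ('B'): step: R->5, L=1; B->plug->B->R->A->L->A->refl->F->L'->D->R'->E->plug->H
Char 8 ('C'): step: R->6, L=1; C->plug->C->R->F->L->D->refl->B->L'->E->R'->B->plug->B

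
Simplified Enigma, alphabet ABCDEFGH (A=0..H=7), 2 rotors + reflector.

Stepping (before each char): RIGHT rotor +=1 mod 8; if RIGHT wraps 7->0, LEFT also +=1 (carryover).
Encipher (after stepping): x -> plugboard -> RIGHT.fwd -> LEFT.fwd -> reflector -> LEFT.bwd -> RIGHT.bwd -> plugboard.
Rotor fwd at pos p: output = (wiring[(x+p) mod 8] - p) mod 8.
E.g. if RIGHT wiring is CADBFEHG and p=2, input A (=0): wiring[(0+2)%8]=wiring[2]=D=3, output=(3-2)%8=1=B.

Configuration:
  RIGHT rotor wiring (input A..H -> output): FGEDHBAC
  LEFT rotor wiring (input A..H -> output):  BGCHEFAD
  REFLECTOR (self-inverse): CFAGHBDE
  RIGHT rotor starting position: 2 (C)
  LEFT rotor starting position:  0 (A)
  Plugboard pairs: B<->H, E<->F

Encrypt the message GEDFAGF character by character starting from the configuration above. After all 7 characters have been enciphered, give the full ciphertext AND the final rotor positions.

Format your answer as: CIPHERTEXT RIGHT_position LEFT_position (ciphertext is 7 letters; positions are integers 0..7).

Char 1 ('G'): step: R->3, L=0; G->plug->G->R->D->L->H->refl->E->L'->E->R'->B->plug->H
Char 2 ('E'): step: R->4, L=0; E->plug->F->R->C->L->C->refl->A->L'->G->R'->D->plug->D
Char 3 ('D'): step: R->5, L=0; D->plug->D->R->A->L->B->refl->F->L'->F->R'->C->plug->C
Char 4 ('F'): step: R->6, L=0; F->plug->E->R->G->L->A->refl->C->L'->C->R'->A->plug->A
Char 5 ('A'): step: R->7, L=0; A->plug->A->R->D->L->H->refl->E->L'->E->R'->E->plug->F
Char 6 ('G'): step: R->0, L->1 (L advanced); G->plug->G->R->A->L->F->refl->B->L'->B->R'->F->plug->E
Char 7 ('F'): step: R->1, L=1; F->plug->E->R->A->L->F->refl->B->L'->B->R'->G->plug->G
Final: ciphertext=HDCAFEG, RIGHT=1, LEFT=1

Answer: HDCAFEG 1 1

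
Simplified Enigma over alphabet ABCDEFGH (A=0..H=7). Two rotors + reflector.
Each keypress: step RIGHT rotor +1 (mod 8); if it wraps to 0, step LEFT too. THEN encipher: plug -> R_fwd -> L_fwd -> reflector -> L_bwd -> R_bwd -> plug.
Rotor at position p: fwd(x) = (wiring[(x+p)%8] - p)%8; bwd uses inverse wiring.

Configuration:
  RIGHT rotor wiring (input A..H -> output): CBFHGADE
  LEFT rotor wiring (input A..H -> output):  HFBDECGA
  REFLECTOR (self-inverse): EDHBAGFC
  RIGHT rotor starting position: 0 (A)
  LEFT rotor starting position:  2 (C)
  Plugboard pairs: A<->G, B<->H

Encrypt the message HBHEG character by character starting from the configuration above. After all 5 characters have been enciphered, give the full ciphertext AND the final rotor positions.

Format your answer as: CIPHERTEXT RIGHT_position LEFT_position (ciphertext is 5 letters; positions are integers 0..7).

Char 1 ('H'): step: R->1, L=2; H->plug->B->R->E->L->E->refl->A->L'->D->R'->G->plug->A
Char 2 ('B'): step: R->2, L=2; B->plug->H->R->H->L->D->refl->B->L'->B->R'->E->plug->E
Char 3 ('H'): step: R->3, L=2; H->plug->B->R->D->L->A->refl->E->L'->E->R'->A->plug->G
Char 4 ('E'): step: R->4, L=2; E->plug->E->R->G->L->F->refl->G->L'->F->R'->F->plug->F
Char 5 ('G'): step: R->5, L=2; G->plug->A->R->D->L->A->refl->E->L'->E->R'->E->plug->E
Final: ciphertext=AEGFE, RIGHT=5, LEFT=2

Answer: AEGFE 5 2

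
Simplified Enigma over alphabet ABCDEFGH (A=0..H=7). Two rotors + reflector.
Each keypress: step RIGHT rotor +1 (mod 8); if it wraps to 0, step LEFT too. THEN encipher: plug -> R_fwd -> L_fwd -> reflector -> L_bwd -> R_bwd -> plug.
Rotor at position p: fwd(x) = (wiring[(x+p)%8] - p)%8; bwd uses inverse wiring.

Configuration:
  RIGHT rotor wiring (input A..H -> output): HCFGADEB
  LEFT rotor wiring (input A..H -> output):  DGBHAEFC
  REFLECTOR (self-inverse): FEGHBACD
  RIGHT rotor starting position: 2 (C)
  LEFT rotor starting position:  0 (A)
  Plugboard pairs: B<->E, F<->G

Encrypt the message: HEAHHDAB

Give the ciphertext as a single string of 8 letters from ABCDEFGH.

Answer: EFCFACFG

Derivation:
Char 1 ('H'): step: R->3, L=0; H->plug->H->R->C->L->B->refl->E->L'->F->R'->B->plug->E
Char 2 ('E'): step: R->4, L=0; E->plug->B->R->H->L->C->refl->G->L'->B->R'->G->plug->F
Char 3 ('A'): step: R->5, L=0; A->plug->A->R->G->L->F->refl->A->L'->E->R'->C->plug->C
Char 4 ('H'): step: R->6, L=0; H->plug->H->R->F->L->E->refl->B->L'->C->R'->G->plug->F
Char 5 ('H'): step: R->7, L=0; H->plug->H->R->F->L->E->refl->B->L'->C->R'->A->plug->A
Char 6 ('D'): step: R->0, L->1 (L advanced); D->plug->D->R->G->L->B->refl->E->L'->F->R'->C->plug->C
Char 7 ('A'): step: R->1, L=1; A->plug->A->R->B->L->A->refl->F->L'->A->R'->G->plug->F
Char 8 ('B'): step: R->2, L=1; B->plug->E->R->C->L->G->refl->C->L'->H->R'->F->plug->G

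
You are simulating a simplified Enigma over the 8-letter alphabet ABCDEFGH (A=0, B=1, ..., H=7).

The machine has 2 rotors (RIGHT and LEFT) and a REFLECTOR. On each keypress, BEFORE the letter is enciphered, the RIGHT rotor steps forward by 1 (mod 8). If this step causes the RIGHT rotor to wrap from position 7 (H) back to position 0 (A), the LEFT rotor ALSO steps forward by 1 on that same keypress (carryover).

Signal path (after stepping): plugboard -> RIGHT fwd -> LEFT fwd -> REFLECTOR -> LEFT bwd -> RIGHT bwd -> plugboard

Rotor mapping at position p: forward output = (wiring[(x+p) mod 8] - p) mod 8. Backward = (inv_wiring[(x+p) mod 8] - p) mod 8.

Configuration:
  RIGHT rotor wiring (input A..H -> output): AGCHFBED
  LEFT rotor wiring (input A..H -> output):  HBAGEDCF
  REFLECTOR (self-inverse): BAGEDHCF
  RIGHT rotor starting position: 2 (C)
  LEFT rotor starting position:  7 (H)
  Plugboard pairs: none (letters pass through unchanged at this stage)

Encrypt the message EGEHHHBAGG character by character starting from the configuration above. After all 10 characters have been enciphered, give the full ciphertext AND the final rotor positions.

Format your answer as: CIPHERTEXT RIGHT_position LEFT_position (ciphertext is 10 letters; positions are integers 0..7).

Char 1 ('E'): step: R->3, L=7; E->plug->E->R->A->L->G->refl->C->L'->C->R'->B->plug->B
Char 2 ('G'): step: R->4, L=7; G->plug->G->R->G->L->E->refl->D->L'->H->R'->D->plug->D
Char 3 ('E'): step: R->5, L=7; E->plug->E->R->B->L->A->refl->B->L'->D->R'->D->plug->D
Char 4 ('H'): step: R->6, L=7; H->plug->H->R->D->L->B->refl->A->L'->B->R'->F->plug->F
Char 5 ('H'): step: R->7, L=7; H->plug->H->R->F->L->F->refl->H->L'->E->R'->A->plug->A
Char 6 ('H'): step: R->0, L->0 (L advanced); H->plug->H->R->D->L->G->refl->C->L'->G->R'->B->plug->B
Char 7 ('B'): step: R->1, L=0; B->plug->B->R->B->L->B->refl->A->L'->C->R'->G->plug->G
Char 8 ('A'): step: R->2, L=0; A->plug->A->R->A->L->H->refl->F->L'->H->R'->D->plug->D
Char 9 ('G'): step: R->3, L=0; G->plug->G->R->D->L->G->refl->C->L'->G->R'->C->plug->C
Char 10 ('G'): step: R->4, L=0; G->plug->G->R->G->L->C->refl->G->L'->D->R'->H->plug->H
Final: ciphertext=BDDFABGDCH, RIGHT=4, LEFT=0

Answer: BDDFABGDCH 4 0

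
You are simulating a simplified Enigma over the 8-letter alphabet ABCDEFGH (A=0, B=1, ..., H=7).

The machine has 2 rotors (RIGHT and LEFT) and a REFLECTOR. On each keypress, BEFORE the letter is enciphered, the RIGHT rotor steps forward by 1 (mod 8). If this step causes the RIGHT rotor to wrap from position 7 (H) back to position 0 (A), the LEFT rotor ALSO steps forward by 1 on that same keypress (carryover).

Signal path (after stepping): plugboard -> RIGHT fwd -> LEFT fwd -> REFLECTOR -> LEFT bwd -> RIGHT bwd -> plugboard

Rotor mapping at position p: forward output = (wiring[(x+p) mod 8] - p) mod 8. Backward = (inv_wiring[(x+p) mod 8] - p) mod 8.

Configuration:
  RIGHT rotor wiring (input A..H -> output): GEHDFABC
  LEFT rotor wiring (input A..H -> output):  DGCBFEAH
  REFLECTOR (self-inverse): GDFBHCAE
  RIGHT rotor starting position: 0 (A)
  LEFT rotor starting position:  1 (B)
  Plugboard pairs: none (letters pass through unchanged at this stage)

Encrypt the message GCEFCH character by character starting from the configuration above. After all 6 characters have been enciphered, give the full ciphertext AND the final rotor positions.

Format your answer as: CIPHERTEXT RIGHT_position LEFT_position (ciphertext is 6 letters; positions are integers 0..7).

Char 1 ('G'): step: R->1, L=1; G->plug->G->R->B->L->B->refl->D->L'->E->R'->D->plug->D
Char 2 ('C'): step: R->2, L=1; C->plug->C->R->D->L->E->refl->H->L'->F->R'->A->plug->A
Char 3 ('E'): step: R->3, L=1; E->plug->E->R->H->L->C->refl->F->L'->A->R'->A->plug->A
Char 4 ('F'): step: R->4, L=1; F->plug->F->R->A->L->F->refl->C->L'->H->R'->H->plug->H
Char 5 ('C'): step: R->5, L=1; C->plug->C->R->F->L->H->refl->E->L'->D->R'->A->plug->A
Char 6 ('H'): step: R->6, L=1; H->plug->H->R->C->L->A->refl->G->L'->G->R'->D->plug->D
Final: ciphertext=DAAHAD, RIGHT=6, LEFT=1

Answer: DAAHAD 6 1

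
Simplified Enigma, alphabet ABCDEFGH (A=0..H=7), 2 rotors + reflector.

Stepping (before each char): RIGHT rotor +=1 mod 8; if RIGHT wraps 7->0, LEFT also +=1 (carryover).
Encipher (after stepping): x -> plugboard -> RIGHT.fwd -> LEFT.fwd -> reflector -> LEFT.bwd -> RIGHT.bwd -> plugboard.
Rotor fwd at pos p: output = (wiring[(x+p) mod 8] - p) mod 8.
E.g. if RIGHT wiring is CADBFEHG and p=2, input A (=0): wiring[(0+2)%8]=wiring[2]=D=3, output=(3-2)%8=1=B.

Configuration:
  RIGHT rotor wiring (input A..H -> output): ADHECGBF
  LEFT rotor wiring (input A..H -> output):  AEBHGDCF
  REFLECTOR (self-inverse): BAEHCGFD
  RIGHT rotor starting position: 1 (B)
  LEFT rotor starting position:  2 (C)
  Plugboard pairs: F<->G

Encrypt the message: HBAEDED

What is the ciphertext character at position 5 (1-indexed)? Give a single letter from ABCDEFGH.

Char 1 ('H'): step: R->2, L=2; H->plug->H->R->B->L->F->refl->G->L'->G->R'->G->plug->F
Char 2 ('B'): step: R->3, L=2; B->plug->B->R->H->L->C->refl->E->L'->C->R'->E->plug->E
Char 3 ('A'): step: R->4, L=2; A->plug->A->R->G->L->G->refl->F->L'->B->R'->D->plug->D
Char 4 ('E'): step: R->5, L=2; E->plug->E->R->G->L->G->refl->F->L'->B->R'->A->plug->A
Char 5 ('D'): step: R->6, L=2; D->plug->D->R->F->L->D->refl->H->L'->A->R'->H->plug->H

H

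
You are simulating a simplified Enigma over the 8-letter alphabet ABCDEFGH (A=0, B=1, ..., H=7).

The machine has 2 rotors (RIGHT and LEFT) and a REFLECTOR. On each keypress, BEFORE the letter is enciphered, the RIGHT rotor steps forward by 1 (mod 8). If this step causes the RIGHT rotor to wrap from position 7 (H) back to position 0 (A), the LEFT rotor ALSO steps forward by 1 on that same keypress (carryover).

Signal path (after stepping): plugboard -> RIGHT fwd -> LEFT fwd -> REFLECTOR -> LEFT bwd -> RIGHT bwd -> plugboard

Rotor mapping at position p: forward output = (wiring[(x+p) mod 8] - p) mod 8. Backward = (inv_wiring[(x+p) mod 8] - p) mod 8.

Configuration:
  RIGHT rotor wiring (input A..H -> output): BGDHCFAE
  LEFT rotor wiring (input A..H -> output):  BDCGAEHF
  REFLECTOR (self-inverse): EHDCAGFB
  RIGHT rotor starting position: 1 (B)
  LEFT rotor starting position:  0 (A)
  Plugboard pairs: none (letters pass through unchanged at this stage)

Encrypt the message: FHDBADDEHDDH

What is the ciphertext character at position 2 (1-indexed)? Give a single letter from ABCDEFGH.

Char 1 ('F'): step: R->2, L=0; F->plug->F->R->C->L->C->refl->D->L'->B->R'->A->plug->A
Char 2 ('H'): step: R->3, L=0; H->plug->H->R->A->L->B->refl->H->L'->G->R'->F->plug->F

F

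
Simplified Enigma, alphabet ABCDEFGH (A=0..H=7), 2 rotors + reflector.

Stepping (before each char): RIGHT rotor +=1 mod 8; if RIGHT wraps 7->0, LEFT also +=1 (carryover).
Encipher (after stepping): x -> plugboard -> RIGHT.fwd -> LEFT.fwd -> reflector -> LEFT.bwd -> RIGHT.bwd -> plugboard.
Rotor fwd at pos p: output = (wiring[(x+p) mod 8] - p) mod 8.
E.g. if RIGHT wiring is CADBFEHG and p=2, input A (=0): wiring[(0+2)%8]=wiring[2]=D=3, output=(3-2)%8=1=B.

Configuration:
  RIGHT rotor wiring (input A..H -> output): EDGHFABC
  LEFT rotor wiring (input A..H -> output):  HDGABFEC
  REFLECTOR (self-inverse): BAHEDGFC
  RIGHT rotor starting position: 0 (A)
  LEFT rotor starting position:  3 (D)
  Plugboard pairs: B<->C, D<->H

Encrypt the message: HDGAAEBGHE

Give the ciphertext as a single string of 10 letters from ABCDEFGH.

Char 1 ('H'): step: R->1, L=3; H->plug->D->R->E->L->H->refl->C->L'->C->R'->A->plug->A
Char 2 ('D'): step: R->2, L=3; D->plug->H->R->B->L->G->refl->F->L'->A->R'->F->plug->F
Char 3 ('G'): step: R->3, L=3; G->plug->G->R->A->L->F->refl->G->L'->B->R'->F->plug->F
Char 4 ('A'): step: R->4, L=3; A->plug->A->R->B->L->G->refl->F->L'->A->R'->E->plug->E
Char 5 ('A'): step: R->5, L=3; A->plug->A->R->D->L->B->refl->A->L'->G->R'->E->plug->E
Char 6 ('E'): step: R->6, L=3; E->plug->E->R->A->L->F->refl->G->L'->B->R'->F->plug->F
Char 7 ('B'): step: R->7, L=3; B->plug->C->R->E->L->H->refl->C->L'->C->R'->H->plug->D
Char 8 ('G'): step: R->0, L->4 (L advanced); G->plug->G->R->B->L->B->refl->A->L'->C->R'->H->plug->D
Char 9 ('H'): step: R->1, L=4; H->plug->D->R->E->L->D->refl->E->L'->H->R'->E->plug->E
Char 10 ('E'): step: R->2, L=4; E->plug->E->R->H->L->E->refl->D->L'->E->R'->A->plug->A

Answer: AFFEEFDDEA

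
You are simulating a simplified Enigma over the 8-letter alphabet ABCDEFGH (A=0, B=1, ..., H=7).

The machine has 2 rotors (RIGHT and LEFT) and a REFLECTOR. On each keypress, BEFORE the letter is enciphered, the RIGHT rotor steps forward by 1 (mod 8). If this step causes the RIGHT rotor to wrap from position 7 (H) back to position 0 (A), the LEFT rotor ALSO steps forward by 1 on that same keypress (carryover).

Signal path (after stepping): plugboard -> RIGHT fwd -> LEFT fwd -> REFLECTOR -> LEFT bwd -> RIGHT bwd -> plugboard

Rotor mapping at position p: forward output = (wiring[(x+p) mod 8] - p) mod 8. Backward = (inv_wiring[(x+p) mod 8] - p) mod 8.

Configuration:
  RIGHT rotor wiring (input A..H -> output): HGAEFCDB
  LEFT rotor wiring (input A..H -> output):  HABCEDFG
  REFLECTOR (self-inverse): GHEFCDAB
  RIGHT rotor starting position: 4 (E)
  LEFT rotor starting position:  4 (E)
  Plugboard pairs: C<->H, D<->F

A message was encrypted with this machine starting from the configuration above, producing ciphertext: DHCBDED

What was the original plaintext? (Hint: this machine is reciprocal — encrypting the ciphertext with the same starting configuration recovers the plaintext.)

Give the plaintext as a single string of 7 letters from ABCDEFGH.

Char 1 ('D'): step: R->5, L=4; D->plug->F->R->D->L->C->refl->E->L'->F->R'->A->plug->A
Char 2 ('H'): step: R->6, L=4; H->plug->C->R->B->L->H->refl->B->L'->C->R'->E->plug->E
Char 3 ('C'): step: R->7, L=4; C->plug->H->R->E->L->D->refl->F->L'->G->R'->F->plug->D
Char 4 ('B'): step: R->0, L->5 (L advanced); B->plug->B->R->G->L->F->refl->D->L'->E->R'->D->plug->F
Char 5 ('D'): step: R->1, L=5; D->plug->F->R->C->L->B->refl->H->L'->H->R'->B->plug->B
Char 6 ('E'): step: R->2, L=5; E->plug->E->R->B->L->A->refl->G->L'->A->R'->D->plug->F
Char 7 ('D'): step: R->3, L=5; D->plug->F->R->E->L->D->refl->F->L'->G->R'->E->plug->E

Answer: AEDFBFE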